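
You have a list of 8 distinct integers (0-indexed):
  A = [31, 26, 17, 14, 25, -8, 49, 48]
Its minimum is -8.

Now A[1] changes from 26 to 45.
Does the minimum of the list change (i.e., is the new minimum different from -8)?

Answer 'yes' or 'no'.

Answer: no

Derivation:
Old min = -8
Change: A[1] 26 -> 45
Changed element was NOT the min; min changes only if 45 < -8.
New min = -8; changed? no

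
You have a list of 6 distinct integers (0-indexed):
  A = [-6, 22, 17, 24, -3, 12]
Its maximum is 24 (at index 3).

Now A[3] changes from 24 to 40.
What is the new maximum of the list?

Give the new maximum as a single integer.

Old max = 24 (at index 3)
Change: A[3] 24 -> 40
Changed element WAS the max -> may need rescan.
  Max of remaining elements: 22
  New max = max(40, 22) = 40

Answer: 40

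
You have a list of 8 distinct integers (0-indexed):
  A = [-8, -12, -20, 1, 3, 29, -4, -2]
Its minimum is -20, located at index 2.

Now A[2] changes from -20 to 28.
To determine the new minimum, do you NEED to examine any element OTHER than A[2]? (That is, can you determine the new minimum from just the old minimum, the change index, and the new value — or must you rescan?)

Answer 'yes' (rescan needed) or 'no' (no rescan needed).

Answer: yes

Derivation:
Old min = -20 at index 2
Change at index 2: -20 -> 28
Index 2 WAS the min and new value 28 > old min -20. Must rescan other elements to find the new min.
Needs rescan: yes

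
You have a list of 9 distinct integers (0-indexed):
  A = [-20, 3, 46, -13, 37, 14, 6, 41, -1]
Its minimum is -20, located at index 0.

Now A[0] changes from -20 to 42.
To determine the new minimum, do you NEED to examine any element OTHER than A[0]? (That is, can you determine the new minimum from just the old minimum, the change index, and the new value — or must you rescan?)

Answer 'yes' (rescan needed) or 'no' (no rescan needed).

Answer: yes

Derivation:
Old min = -20 at index 0
Change at index 0: -20 -> 42
Index 0 WAS the min and new value 42 > old min -20. Must rescan other elements to find the new min.
Needs rescan: yes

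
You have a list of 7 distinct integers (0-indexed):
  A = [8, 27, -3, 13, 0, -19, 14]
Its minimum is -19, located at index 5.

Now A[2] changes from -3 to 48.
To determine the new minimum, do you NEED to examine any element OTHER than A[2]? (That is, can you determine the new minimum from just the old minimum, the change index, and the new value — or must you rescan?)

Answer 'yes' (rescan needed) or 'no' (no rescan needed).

Old min = -19 at index 5
Change at index 2: -3 -> 48
Index 2 was NOT the min. New min = min(-19, 48). No rescan of other elements needed.
Needs rescan: no

Answer: no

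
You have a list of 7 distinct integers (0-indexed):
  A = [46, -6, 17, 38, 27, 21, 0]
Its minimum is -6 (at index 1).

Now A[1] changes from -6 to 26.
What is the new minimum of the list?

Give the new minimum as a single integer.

Old min = -6 (at index 1)
Change: A[1] -6 -> 26
Changed element WAS the min. Need to check: is 26 still <= all others?
  Min of remaining elements: 0
  New min = min(26, 0) = 0

Answer: 0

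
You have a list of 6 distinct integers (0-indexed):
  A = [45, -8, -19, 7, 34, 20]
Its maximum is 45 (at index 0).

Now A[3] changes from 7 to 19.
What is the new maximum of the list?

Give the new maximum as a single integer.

Old max = 45 (at index 0)
Change: A[3] 7 -> 19
Changed element was NOT the old max.
  New max = max(old_max, new_val) = max(45, 19) = 45

Answer: 45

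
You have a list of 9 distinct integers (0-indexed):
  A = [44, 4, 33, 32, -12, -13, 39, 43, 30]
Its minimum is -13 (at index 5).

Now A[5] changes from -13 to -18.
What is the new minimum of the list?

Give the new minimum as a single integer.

Answer: -18

Derivation:
Old min = -13 (at index 5)
Change: A[5] -13 -> -18
Changed element WAS the min. Need to check: is -18 still <= all others?
  Min of remaining elements: -12
  New min = min(-18, -12) = -18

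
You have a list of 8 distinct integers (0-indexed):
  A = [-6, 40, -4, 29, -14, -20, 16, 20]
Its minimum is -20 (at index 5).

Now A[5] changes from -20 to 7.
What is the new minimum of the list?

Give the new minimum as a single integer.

Answer: -14

Derivation:
Old min = -20 (at index 5)
Change: A[5] -20 -> 7
Changed element WAS the min. Need to check: is 7 still <= all others?
  Min of remaining elements: -14
  New min = min(7, -14) = -14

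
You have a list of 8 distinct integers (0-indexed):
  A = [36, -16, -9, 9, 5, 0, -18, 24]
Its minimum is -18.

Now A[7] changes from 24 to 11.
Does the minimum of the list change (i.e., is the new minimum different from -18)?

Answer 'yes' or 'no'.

Old min = -18
Change: A[7] 24 -> 11
Changed element was NOT the min; min changes only if 11 < -18.
New min = -18; changed? no

Answer: no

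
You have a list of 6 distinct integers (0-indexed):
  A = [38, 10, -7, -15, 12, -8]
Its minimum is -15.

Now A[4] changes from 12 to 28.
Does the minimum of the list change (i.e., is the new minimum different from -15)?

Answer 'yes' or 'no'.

Answer: no

Derivation:
Old min = -15
Change: A[4] 12 -> 28
Changed element was NOT the min; min changes only if 28 < -15.
New min = -15; changed? no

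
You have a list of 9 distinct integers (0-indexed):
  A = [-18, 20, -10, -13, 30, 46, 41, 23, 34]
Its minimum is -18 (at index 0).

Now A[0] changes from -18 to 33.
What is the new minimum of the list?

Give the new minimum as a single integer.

Old min = -18 (at index 0)
Change: A[0] -18 -> 33
Changed element WAS the min. Need to check: is 33 still <= all others?
  Min of remaining elements: -13
  New min = min(33, -13) = -13

Answer: -13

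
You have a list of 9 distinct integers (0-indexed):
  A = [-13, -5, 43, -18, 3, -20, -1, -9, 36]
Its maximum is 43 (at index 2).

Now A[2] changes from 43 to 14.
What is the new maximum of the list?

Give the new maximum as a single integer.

Answer: 36

Derivation:
Old max = 43 (at index 2)
Change: A[2] 43 -> 14
Changed element WAS the max -> may need rescan.
  Max of remaining elements: 36
  New max = max(14, 36) = 36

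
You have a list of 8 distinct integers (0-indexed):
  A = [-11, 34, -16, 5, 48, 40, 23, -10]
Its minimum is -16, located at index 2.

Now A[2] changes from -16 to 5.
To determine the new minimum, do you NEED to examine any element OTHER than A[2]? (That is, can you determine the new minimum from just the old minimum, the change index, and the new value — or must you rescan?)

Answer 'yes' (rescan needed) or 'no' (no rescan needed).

Old min = -16 at index 2
Change at index 2: -16 -> 5
Index 2 WAS the min and new value 5 > old min -16. Must rescan other elements to find the new min.
Needs rescan: yes

Answer: yes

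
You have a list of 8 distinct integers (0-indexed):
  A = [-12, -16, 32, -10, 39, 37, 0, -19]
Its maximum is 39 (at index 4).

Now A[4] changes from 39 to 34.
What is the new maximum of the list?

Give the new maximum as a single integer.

Old max = 39 (at index 4)
Change: A[4] 39 -> 34
Changed element WAS the max -> may need rescan.
  Max of remaining elements: 37
  New max = max(34, 37) = 37

Answer: 37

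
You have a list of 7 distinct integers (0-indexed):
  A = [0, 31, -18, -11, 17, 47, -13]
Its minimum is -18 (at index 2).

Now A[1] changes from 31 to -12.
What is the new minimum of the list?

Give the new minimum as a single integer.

Answer: -18

Derivation:
Old min = -18 (at index 2)
Change: A[1] 31 -> -12
Changed element was NOT the old min.
  New min = min(old_min, new_val) = min(-18, -12) = -18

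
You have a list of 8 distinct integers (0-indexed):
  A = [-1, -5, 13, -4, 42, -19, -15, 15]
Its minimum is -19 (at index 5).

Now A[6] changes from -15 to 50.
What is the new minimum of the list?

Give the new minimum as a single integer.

Answer: -19

Derivation:
Old min = -19 (at index 5)
Change: A[6] -15 -> 50
Changed element was NOT the old min.
  New min = min(old_min, new_val) = min(-19, 50) = -19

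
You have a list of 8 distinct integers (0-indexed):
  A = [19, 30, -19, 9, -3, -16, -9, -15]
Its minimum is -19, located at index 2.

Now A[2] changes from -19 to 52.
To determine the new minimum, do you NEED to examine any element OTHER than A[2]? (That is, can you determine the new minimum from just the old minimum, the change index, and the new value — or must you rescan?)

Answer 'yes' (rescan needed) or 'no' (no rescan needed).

Old min = -19 at index 2
Change at index 2: -19 -> 52
Index 2 WAS the min and new value 52 > old min -19. Must rescan other elements to find the new min.
Needs rescan: yes

Answer: yes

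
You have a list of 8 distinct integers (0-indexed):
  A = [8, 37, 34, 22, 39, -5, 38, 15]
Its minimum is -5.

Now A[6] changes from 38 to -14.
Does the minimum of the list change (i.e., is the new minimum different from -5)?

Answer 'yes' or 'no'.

Answer: yes

Derivation:
Old min = -5
Change: A[6] 38 -> -14
Changed element was NOT the min; min changes only if -14 < -5.
New min = -14; changed? yes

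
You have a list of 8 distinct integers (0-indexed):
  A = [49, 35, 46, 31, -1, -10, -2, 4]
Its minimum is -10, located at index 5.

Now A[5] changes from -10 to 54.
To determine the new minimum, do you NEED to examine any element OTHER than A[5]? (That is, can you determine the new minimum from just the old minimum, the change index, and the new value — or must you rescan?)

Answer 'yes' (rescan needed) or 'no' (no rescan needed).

Answer: yes

Derivation:
Old min = -10 at index 5
Change at index 5: -10 -> 54
Index 5 WAS the min and new value 54 > old min -10. Must rescan other elements to find the new min.
Needs rescan: yes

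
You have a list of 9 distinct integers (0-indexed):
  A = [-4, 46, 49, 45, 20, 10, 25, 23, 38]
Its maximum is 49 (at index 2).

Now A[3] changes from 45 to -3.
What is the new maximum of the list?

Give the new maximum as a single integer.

Answer: 49

Derivation:
Old max = 49 (at index 2)
Change: A[3] 45 -> -3
Changed element was NOT the old max.
  New max = max(old_max, new_val) = max(49, -3) = 49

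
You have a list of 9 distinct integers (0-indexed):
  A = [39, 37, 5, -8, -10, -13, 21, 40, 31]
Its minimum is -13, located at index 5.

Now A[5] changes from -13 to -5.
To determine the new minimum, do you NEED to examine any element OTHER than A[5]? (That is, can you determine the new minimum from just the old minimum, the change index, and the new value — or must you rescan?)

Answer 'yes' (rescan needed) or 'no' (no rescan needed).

Answer: yes

Derivation:
Old min = -13 at index 5
Change at index 5: -13 -> -5
Index 5 WAS the min and new value -5 > old min -13. Must rescan other elements to find the new min.
Needs rescan: yes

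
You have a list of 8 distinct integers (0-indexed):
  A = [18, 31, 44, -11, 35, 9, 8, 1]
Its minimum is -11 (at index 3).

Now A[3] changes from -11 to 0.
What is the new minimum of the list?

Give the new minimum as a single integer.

Answer: 0

Derivation:
Old min = -11 (at index 3)
Change: A[3] -11 -> 0
Changed element WAS the min. Need to check: is 0 still <= all others?
  Min of remaining elements: 1
  New min = min(0, 1) = 0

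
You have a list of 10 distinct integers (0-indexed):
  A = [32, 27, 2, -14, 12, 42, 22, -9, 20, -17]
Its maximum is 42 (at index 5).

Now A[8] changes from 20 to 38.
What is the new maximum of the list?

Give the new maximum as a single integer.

Answer: 42

Derivation:
Old max = 42 (at index 5)
Change: A[8] 20 -> 38
Changed element was NOT the old max.
  New max = max(old_max, new_val) = max(42, 38) = 42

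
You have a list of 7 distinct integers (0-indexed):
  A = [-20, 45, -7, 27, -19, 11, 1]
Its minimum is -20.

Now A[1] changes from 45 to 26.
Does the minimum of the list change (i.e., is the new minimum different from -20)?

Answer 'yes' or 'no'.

Old min = -20
Change: A[1] 45 -> 26
Changed element was NOT the min; min changes only if 26 < -20.
New min = -20; changed? no

Answer: no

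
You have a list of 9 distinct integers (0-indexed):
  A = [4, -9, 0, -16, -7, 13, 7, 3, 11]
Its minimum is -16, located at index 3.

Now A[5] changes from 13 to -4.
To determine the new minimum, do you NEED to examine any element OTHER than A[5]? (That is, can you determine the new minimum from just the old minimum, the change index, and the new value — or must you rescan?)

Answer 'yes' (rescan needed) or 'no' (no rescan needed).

Answer: no

Derivation:
Old min = -16 at index 3
Change at index 5: 13 -> -4
Index 5 was NOT the min. New min = min(-16, -4). No rescan of other elements needed.
Needs rescan: no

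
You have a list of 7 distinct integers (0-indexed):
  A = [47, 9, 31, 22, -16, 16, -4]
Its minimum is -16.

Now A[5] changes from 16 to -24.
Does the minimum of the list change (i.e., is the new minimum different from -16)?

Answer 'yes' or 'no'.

Answer: yes

Derivation:
Old min = -16
Change: A[5] 16 -> -24
Changed element was NOT the min; min changes only if -24 < -16.
New min = -24; changed? yes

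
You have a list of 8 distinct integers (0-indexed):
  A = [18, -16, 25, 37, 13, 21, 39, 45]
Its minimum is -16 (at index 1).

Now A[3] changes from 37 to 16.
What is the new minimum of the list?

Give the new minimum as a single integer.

Answer: -16

Derivation:
Old min = -16 (at index 1)
Change: A[3] 37 -> 16
Changed element was NOT the old min.
  New min = min(old_min, new_val) = min(-16, 16) = -16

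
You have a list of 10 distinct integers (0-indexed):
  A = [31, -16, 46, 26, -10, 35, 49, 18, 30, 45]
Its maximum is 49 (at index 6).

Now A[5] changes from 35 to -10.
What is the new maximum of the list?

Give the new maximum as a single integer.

Old max = 49 (at index 6)
Change: A[5] 35 -> -10
Changed element was NOT the old max.
  New max = max(old_max, new_val) = max(49, -10) = 49

Answer: 49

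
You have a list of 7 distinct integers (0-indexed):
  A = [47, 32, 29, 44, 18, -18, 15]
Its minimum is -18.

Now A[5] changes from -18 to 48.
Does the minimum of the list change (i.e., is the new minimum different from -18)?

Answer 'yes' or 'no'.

Answer: yes

Derivation:
Old min = -18
Change: A[5] -18 -> 48
Changed element was the min; new min must be rechecked.
New min = 15; changed? yes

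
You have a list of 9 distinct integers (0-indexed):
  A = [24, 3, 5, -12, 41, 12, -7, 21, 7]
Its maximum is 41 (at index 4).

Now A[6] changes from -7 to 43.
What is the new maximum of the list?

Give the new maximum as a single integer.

Answer: 43

Derivation:
Old max = 41 (at index 4)
Change: A[6] -7 -> 43
Changed element was NOT the old max.
  New max = max(old_max, new_val) = max(41, 43) = 43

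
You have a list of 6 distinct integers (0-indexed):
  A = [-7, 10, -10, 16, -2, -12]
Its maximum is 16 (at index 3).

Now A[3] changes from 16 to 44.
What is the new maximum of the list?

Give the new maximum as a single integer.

Answer: 44

Derivation:
Old max = 16 (at index 3)
Change: A[3] 16 -> 44
Changed element WAS the max -> may need rescan.
  Max of remaining elements: 10
  New max = max(44, 10) = 44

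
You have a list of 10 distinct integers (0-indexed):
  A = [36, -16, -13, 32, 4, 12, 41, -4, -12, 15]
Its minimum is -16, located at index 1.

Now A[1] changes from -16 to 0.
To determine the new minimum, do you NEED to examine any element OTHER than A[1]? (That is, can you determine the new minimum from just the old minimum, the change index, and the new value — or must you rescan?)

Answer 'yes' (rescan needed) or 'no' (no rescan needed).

Answer: yes

Derivation:
Old min = -16 at index 1
Change at index 1: -16 -> 0
Index 1 WAS the min and new value 0 > old min -16. Must rescan other elements to find the new min.
Needs rescan: yes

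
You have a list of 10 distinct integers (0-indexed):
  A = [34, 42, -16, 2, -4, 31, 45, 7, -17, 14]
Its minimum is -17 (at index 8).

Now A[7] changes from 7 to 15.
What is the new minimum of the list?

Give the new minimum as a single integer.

Old min = -17 (at index 8)
Change: A[7] 7 -> 15
Changed element was NOT the old min.
  New min = min(old_min, new_val) = min(-17, 15) = -17

Answer: -17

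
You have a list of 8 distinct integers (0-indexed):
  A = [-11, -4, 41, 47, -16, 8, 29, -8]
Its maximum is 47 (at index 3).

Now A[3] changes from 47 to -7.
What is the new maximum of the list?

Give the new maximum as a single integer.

Answer: 41

Derivation:
Old max = 47 (at index 3)
Change: A[3] 47 -> -7
Changed element WAS the max -> may need rescan.
  Max of remaining elements: 41
  New max = max(-7, 41) = 41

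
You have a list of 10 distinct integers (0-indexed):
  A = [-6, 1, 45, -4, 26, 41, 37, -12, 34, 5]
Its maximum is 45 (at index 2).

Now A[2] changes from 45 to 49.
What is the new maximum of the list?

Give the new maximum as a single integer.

Old max = 45 (at index 2)
Change: A[2] 45 -> 49
Changed element WAS the max -> may need rescan.
  Max of remaining elements: 41
  New max = max(49, 41) = 49

Answer: 49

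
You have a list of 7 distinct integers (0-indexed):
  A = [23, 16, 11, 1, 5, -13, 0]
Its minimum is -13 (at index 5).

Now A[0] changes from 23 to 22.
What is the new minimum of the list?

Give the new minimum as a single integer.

Answer: -13

Derivation:
Old min = -13 (at index 5)
Change: A[0] 23 -> 22
Changed element was NOT the old min.
  New min = min(old_min, new_val) = min(-13, 22) = -13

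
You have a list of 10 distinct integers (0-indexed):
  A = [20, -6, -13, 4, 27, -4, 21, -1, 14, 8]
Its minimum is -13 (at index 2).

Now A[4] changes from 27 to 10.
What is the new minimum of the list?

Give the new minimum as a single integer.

Old min = -13 (at index 2)
Change: A[4] 27 -> 10
Changed element was NOT the old min.
  New min = min(old_min, new_val) = min(-13, 10) = -13

Answer: -13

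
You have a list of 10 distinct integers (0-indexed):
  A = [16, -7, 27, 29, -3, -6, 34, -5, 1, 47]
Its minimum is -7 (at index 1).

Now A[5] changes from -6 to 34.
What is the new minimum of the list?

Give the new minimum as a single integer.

Old min = -7 (at index 1)
Change: A[5] -6 -> 34
Changed element was NOT the old min.
  New min = min(old_min, new_val) = min(-7, 34) = -7

Answer: -7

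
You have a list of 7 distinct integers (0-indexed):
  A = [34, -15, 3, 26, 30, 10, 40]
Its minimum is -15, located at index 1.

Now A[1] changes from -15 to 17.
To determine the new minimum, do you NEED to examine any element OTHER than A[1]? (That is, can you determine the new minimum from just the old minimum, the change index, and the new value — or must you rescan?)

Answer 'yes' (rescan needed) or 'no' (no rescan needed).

Answer: yes

Derivation:
Old min = -15 at index 1
Change at index 1: -15 -> 17
Index 1 WAS the min and new value 17 > old min -15. Must rescan other elements to find the new min.
Needs rescan: yes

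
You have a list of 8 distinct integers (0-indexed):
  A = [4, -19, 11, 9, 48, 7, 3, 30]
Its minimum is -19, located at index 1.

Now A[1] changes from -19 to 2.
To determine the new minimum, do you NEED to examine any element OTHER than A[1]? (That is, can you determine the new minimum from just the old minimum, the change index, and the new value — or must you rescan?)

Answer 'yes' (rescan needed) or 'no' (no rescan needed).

Answer: yes

Derivation:
Old min = -19 at index 1
Change at index 1: -19 -> 2
Index 1 WAS the min and new value 2 > old min -19. Must rescan other elements to find the new min.
Needs rescan: yes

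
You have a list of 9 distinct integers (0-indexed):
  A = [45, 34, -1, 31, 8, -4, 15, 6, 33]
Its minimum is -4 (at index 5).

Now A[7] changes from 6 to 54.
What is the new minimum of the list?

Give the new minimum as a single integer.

Answer: -4

Derivation:
Old min = -4 (at index 5)
Change: A[7] 6 -> 54
Changed element was NOT the old min.
  New min = min(old_min, new_val) = min(-4, 54) = -4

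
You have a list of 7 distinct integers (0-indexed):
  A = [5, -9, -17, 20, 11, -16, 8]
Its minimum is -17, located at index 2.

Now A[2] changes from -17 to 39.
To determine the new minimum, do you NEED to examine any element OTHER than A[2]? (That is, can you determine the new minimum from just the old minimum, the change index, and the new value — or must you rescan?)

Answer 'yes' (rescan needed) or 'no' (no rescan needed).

Answer: yes

Derivation:
Old min = -17 at index 2
Change at index 2: -17 -> 39
Index 2 WAS the min and new value 39 > old min -17. Must rescan other elements to find the new min.
Needs rescan: yes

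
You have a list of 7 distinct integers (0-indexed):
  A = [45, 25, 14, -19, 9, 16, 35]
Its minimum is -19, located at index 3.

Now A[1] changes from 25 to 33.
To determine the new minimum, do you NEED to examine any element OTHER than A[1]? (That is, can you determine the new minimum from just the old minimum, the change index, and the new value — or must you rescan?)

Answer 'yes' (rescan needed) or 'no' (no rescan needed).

Answer: no

Derivation:
Old min = -19 at index 3
Change at index 1: 25 -> 33
Index 1 was NOT the min. New min = min(-19, 33). No rescan of other elements needed.
Needs rescan: no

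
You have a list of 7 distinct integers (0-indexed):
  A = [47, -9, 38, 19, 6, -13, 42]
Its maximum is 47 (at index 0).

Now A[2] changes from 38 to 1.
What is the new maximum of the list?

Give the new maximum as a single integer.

Answer: 47

Derivation:
Old max = 47 (at index 0)
Change: A[2] 38 -> 1
Changed element was NOT the old max.
  New max = max(old_max, new_val) = max(47, 1) = 47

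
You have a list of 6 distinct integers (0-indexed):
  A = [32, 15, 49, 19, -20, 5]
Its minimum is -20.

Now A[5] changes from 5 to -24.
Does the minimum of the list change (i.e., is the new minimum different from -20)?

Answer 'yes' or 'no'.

Answer: yes

Derivation:
Old min = -20
Change: A[5] 5 -> -24
Changed element was NOT the min; min changes only if -24 < -20.
New min = -24; changed? yes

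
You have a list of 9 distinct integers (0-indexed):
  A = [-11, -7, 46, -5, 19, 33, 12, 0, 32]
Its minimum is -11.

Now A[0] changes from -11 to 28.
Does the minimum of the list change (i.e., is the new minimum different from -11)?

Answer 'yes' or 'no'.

Old min = -11
Change: A[0] -11 -> 28
Changed element was the min; new min must be rechecked.
New min = -7; changed? yes

Answer: yes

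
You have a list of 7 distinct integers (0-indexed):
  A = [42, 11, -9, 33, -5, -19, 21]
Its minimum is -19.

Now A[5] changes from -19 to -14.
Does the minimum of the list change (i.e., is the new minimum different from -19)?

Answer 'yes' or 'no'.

Old min = -19
Change: A[5] -19 -> -14
Changed element was the min; new min must be rechecked.
New min = -14; changed? yes

Answer: yes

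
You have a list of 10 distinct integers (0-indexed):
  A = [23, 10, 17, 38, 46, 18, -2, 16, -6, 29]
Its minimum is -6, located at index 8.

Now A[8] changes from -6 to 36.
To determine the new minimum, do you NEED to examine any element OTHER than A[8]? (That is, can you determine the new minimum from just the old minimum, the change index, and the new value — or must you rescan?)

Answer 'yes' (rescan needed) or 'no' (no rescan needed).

Answer: yes

Derivation:
Old min = -6 at index 8
Change at index 8: -6 -> 36
Index 8 WAS the min and new value 36 > old min -6. Must rescan other elements to find the new min.
Needs rescan: yes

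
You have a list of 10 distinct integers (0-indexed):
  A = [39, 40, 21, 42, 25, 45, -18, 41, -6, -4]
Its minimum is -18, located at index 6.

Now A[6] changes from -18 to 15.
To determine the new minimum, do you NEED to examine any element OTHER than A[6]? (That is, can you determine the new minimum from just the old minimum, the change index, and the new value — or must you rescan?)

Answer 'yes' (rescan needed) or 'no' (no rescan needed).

Answer: yes

Derivation:
Old min = -18 at index 6
Change at index 6: -18 -> 15
Index 6 WAS the min and new value 15 > old min -18. Must rescan other elements to find the new min.
Needs rescan: yes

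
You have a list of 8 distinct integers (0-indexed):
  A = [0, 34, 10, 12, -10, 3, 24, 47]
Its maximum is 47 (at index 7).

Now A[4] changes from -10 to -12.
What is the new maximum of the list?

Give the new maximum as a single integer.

Answer: 47

Derivation:
Old max = 47 (at index 7)
Change: A[4] -10 -> -12
Changed element was NOT the old max.
  New max = max(old_max, new_val) = max(47, -12) = 47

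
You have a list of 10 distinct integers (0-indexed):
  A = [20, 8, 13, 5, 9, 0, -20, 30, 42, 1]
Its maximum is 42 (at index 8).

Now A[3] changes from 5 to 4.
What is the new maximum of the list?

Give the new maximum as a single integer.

Old max = 42 (at index 8)
Change: A[3] 5 -> 4
Changed element was NOT the old max.
  New max = max(old_max, new_val) = max(42, 4) = 42

Answer: 42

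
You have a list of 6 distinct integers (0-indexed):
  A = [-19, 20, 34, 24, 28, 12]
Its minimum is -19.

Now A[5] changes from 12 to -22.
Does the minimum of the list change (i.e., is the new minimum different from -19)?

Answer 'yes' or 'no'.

Answer: yes

Derivation:
Old min = -19
Change: A[5] 12 -> -22
Changed element was NOT the min; min changes only if -22 < -19.
New min = -22; changed? yes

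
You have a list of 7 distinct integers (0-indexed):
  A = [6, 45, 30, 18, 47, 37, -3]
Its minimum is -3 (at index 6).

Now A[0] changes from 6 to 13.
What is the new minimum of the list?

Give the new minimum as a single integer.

Old min = -3 (at index 6)
Change: A[0] 6 -> 13
Changed element was NOT the old min.
  New min = min(old_min, new_val) = min(-3, 13) = -3

Answer: -3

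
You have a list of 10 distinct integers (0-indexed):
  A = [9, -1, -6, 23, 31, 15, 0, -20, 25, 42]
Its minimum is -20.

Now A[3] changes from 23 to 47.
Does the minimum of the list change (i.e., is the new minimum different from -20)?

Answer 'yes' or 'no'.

Answer: no

Derivation:
Old min = -20
Change: A[3] 23 -> 47
Changed element was NOT the min; min changes only if 47 < -20.
New min = -20; changed? no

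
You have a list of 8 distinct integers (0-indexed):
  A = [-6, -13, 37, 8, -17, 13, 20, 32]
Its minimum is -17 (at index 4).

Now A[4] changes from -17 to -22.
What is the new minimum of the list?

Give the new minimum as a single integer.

Answer: -22

Derivation:
Old min = -17 (at index 4)
Change: A[4] -17 -> -22
Changed element WAS the min. Need to check: is -22 still <= all others?
  Min of remaining elements: -13
  New min = min(-22, -13) = -22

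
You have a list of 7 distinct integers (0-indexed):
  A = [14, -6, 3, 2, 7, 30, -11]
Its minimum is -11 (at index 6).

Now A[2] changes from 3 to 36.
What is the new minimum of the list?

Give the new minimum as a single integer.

Old min = -11 (at index 6)
Change: A[2] 3 -> 36
Changed element was NOT the old min.
  New min = min(old_min, new_val) = min(-11, 36) = -11

Answer: -11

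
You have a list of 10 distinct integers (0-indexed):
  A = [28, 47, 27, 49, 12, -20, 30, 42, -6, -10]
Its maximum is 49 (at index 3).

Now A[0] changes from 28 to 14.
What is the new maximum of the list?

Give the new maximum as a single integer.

Answer: 49

Derivation:
Old max = 49 (at index 3)
Change: A[0] 28 -> 14
Changed element was NOT the old max.
  New max = max(old_max, new_val) = max(49, 14) = 49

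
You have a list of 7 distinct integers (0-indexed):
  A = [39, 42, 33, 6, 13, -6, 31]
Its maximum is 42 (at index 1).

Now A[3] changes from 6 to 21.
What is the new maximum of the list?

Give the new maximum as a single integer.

Answer: 42

Derivation:
Old max = 42 (at index 1)
Change: A[3] 6 -> 21
Changed element was NOT the old max.
  New max = max(old_max, new_val) = max(42, 21) = 42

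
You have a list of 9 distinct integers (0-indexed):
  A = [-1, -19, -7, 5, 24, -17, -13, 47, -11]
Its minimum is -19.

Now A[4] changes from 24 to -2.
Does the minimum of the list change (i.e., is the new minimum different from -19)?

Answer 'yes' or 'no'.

Answer: no

Derivation:
Old min = -19
Change: A[4] 24 -> -2
Changed element was NOT the min; min changes only if -2 < -19.
New min = -19; changed? no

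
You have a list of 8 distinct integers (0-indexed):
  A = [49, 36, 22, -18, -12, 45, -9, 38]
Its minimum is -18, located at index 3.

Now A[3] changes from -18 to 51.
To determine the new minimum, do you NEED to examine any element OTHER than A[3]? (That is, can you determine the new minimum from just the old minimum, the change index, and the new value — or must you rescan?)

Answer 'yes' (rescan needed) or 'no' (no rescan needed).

Old min = -18 at index 3
Change at index 3: -18 -> 51
Index 3 WAS the min and new value 51 > old min -18. Must rescan other elements to find the new min.
Needs rescan: yes

Answer: yes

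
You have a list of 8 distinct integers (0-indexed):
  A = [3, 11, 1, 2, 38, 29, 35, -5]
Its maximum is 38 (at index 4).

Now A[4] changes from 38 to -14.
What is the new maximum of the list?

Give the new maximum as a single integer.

Answer: 35

Derivation:
Old max = 38 (at index 4)
Change: A[4] 38 -> -14
Changed element WAS the max -> may need rescan.
  Max of remaining elements: 35
  New max = max(-14, 35) = 35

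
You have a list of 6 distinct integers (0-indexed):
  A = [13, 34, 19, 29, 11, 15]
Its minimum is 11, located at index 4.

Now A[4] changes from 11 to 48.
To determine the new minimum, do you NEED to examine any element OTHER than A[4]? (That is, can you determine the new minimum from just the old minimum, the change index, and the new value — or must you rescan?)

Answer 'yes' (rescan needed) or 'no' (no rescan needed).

Old min = 11 at index 4
Change at index 4: 11 -> 48
Index 4 WAS the min and new value 48 > old min 11. Must rescan other elements to find the new min.
Needs rescan: yes

Answer: yes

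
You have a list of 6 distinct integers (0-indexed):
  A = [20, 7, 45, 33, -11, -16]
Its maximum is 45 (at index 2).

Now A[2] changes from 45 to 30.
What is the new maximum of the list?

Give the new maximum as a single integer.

Old max = 45 (at index 2)
Change: A[2] 45 -> 30
Changed element WAS the max -> may need rescan.
  Max of remaining elements: 33
  New max = max(30, 33) = 33

Answer: 33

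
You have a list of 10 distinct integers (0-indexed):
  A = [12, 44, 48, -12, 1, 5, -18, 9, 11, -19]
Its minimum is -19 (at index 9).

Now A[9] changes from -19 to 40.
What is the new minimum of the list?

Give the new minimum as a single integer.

Old min = -19 (at index 9)
Change: A[9] -19 -> 40
Changed element WAS the min. Need to check: is 40 still <= all others?
  Min of remaining elements: -18
  New min = min(40, -18) = -18

Answer: -18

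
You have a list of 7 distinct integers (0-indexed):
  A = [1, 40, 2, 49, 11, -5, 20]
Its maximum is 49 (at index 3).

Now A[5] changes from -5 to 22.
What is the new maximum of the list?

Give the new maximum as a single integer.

Answer: 49

Derivation:
Old max = 49 (at index 3)
Change: A[5] -5 -> 22
Changed element was NOT the old max.
  New max = max(old_max, new_val) = max(49, 22) = 49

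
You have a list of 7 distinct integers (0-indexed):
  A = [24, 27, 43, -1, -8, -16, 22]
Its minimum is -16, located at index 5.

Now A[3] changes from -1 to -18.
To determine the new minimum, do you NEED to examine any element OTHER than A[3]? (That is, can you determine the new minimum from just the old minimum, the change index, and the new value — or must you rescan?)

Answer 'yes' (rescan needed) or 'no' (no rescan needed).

Answer: no

Derivation:
Old min = -16 at index 5
Change at index 3: -1 -> -18
Index 3 was NOT the min. New min = min(-16, -18). No rescan of other elements needed.
Needs rescan: no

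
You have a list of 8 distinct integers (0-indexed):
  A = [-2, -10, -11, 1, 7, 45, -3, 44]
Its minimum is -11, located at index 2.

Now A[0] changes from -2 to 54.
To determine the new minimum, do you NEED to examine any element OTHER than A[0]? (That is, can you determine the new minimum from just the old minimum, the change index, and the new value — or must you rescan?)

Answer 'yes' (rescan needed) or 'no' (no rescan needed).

Old min = -11 at index 2
Change at index 0: -2 -> 54
Index 0 was NOT the min. New min = min(-11, 54). No rescan of other elements needed.
Needs rescan: no

Answer: no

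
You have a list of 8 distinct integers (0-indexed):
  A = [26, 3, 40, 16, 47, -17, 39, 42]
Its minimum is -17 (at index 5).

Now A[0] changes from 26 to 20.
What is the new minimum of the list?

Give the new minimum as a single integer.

Answer: -17

Derivation:
Old min = -17 (at index 5)
Change: A[0] 26 -> 20
Changed element was NOT the old min.
  New min = min(old_min, new_val) = min(-17, 20) = -17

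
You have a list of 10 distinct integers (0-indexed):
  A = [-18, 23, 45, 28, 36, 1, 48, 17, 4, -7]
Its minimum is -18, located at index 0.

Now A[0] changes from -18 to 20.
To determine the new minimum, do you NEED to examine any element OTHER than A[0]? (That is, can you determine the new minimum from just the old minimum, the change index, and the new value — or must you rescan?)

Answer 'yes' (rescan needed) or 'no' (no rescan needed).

Old min = -18 at index 0
Change at index 0: -18 -> 20
Index 0 WAS the min and new value 20 > old min -18. Must rescan other elements to find the new min.
Needs rescan: yes

Answer: yes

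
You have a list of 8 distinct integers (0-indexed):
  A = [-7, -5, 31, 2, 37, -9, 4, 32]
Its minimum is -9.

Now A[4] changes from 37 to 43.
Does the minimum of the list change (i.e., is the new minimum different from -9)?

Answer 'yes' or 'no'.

Old min = -9
Change: A[4] 37 -> 43
Changed element was NOT the min; min changes only if 43 < -9.
New min = -9; changed? no

Answer: no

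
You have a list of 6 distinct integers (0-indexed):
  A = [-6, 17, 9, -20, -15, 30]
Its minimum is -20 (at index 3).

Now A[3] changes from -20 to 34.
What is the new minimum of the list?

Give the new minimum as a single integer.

Old min = -20 (at index 3)
Change: A[3] -20 -> 34
Changed element WAS the min. Need to check: is 34 still <= all others?
  Min of remaining elements: -15
  New min = min(34, -15) = -15

Answer: -15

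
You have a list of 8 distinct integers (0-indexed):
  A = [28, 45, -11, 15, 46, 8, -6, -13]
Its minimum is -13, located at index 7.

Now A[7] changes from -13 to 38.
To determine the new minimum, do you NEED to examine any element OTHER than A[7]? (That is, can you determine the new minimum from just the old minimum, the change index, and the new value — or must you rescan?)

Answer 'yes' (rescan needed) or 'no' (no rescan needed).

Old min = -13 at index 7
Change at index 7: -13 -> 38
Index 7 WAS the min and new value 38 > old min -13. Must rescan other elements to find the new min.
Needs rescan: yes

Answer: yes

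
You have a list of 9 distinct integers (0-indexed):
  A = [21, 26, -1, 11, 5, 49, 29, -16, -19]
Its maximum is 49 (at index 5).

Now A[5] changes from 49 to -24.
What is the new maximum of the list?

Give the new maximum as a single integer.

Answer: 29

Derivation:
Old max = 49 (at index 5)
Change: A[5] 49 -> -24
Changed element WAS the max -> may need rescan.
  Max of remaining elements: 29
  New max = max(-24, 29) = 29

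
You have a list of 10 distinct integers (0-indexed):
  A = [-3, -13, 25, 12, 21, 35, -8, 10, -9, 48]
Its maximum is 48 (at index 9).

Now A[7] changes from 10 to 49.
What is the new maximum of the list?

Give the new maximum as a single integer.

Old max = 48 (at index 9)
Change: A[7] 10 -> 49
Changed element was NOT the old max.
  New max = max(old_max, new_val) = max(48, 49) = 49

Answer: 49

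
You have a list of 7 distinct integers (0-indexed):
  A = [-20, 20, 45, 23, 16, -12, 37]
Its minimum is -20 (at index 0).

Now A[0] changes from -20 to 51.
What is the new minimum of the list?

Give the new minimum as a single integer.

Answer: -12

Derivation:
Old min = -20 (at index 0)
Change: A[0] -20 -> 51
Changed element WAS the min. Need to check: is 51 still <= all others?
  Min of remaining elements: -12
  New min = min(51, -12) = -12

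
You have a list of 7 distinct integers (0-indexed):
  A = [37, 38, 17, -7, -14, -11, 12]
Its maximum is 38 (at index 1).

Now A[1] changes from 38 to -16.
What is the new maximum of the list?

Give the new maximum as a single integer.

Old max = 38 (at index 1)
Change: A[1] 38 -> -16
Changed element WAS the max -> may need rescan.
  Max of remaining elements: 37
  New max = max(-16, 37) = 37

Answer: 37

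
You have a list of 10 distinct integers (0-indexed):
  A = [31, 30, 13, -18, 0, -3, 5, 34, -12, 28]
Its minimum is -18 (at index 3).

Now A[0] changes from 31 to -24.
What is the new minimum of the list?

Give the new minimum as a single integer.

Answer: -24

Derivation:
Old min = -18 (at index 3)
Change: A[0] 31 -> -24
Changed element was NOT the old min.
  New min = min(old_min, new_val) = min(-18, -24) = -24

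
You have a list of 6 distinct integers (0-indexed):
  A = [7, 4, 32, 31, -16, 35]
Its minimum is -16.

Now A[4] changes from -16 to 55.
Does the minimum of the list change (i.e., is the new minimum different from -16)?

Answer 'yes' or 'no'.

Answer: yes

Derivation:
Old min = -16
Change: A[4] -16 -> 55
Changed element was the min; new min must be rechecked.
New min = 4; changed? yes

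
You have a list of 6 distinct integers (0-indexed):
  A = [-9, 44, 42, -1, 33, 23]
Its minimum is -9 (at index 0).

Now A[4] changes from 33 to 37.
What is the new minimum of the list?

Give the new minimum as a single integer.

Old min = -9 (at index 0)
Change: A[4] 33 -> 37
Changed element was NOT the old min.
  New min = min(old_min, new_val) = min(-9, 37) = -9

Answer: -9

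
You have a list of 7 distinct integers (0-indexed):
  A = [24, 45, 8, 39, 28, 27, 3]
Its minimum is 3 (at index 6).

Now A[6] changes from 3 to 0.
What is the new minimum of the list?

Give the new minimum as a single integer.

Old min = 3 (at index 6)
Change: A[6] 3 -> 0
Changed element WAS the min. Need to check: is 0 still <= all others?
  Min of remaining elements: 8
  New min = min(0, 8) = 0

Answer: 0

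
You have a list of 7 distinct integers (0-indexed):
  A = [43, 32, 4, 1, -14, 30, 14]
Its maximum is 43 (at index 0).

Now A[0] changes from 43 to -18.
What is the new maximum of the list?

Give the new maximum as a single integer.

Old max = 43 (at index 0)
Change: A[0] 43 -> -18
Changed element WAS the max -> may need rescan.
  Max of remaining elements: 32
  New max = max(-18, 32) = 32

Answer: 32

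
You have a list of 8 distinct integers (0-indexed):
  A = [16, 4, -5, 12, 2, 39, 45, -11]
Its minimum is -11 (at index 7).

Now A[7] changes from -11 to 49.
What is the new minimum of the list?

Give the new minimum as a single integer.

Old min = -11 (at index 7)
Change: A[7] -11 -> 49
Changed element WAS the min. Need to check: is 49 still <= all others?
  Min of remaining elements: -5
  New min = min(49, -5) = -5

Answer: -5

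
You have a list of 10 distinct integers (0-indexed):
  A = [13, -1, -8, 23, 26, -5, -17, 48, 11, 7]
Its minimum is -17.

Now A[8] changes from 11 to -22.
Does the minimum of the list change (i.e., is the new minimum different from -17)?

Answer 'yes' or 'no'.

Old min = -17
Change: A[8] 11 -> -22
Changed element was NOT the min; min changes only if -22 < -17.
New min = -22; changed? yes

Answer: yes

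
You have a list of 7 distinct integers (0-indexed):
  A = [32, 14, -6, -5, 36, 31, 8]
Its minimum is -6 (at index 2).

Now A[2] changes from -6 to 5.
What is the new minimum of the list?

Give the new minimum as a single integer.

Answer: -5

Derivation:
Old min = -6 (at index 2)
Change: A[2] -6 -> 5
Changed element WAS the min. Need to check: is 5 still <= all others?
  Min of remaining elements: -5
  New min = min(5, -5) = -5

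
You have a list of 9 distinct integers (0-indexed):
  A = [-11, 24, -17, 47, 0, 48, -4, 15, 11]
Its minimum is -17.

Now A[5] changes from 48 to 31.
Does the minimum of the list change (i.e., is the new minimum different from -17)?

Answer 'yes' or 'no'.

Old min = -17
Change: A[5] 48 -> 31
Changed element was NOT the min; min changes only if 31 < -17.
New min = -17; changed? no

Answer: no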